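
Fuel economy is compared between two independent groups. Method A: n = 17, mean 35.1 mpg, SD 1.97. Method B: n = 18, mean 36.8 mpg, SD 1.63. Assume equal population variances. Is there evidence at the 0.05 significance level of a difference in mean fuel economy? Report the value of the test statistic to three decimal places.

Let group 1 = method A, group 2 = method B. H0: μ_1 = μ_2; H1: μ_1 ≠ μ_2 (two-sample pooled-variance t-test, two-sided).
s_p² = [(17−1)·1.97² + (18−1)·1.63²]/(17+18−2) = 3.25035
t = (35.1 − 36.8)/√[3.25035·(1/17 + 1/18)] = -2.788
df = n₁ + n₂ − 2 = 33
Two-sided p-value ≈ 0.009
Since p ≈ 0.009 < α = 0.05, reject H0; the evidence is statistically significant.

-2.788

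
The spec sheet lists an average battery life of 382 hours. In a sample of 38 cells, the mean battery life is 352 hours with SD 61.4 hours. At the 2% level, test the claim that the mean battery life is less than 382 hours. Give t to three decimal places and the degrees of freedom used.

H0: μ = 382; H1: μ < 382 (one-sample t-test, left-tailed).
t = (x̄ − μ₀)/(s/√n) = (352 − 382)/(61.4/√38) = -3.012
df = n − 1 = 37
p-value = P(T ≤ -3.012) ≈ 0.0023
Since p ≈ 0.0023 < α = 0.02, reject H0; the data support H1.

t = -3.012, df = 37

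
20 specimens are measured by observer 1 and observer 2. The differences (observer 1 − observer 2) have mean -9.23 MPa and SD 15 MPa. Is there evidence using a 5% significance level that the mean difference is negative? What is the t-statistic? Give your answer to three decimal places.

-2.752

H0: μ_d = 0; H1: μ_d < 0 (paired t-test on the differences, left-tailed).
t = d̄/(s_d/√n) = -9.23/(15/√20) = -2.752
df = n − 1 = 19
p-value = P(T ≤ -2.752) ≈ 0.006
Since p ≈ 0.006 < α = 0.05, reject H0; the data support H1.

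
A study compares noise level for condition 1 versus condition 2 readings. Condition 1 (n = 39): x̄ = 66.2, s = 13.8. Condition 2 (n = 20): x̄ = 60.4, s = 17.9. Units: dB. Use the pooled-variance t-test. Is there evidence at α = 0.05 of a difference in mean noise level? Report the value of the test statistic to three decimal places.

Let group 1 = condition 1, group 2 = condition 2. H0: μ_1 = μ_2; H1: μ_1 ≠ μ_2 (two-sample pooled-variance t-test, two-sided).
s_p² = [(39−1)·13.8² + (20−1)·17.9²]/(39+20−2) = 233.763
t = (66.2 − 60.4)/√[233.763·(1/39 + 1/20)] = 1.379
df = n₁ + n₂ − 2 = 57
Two-sided p-value ≈ 0.1732
Since p ≈ 0.1732 > α = 0.05, fail to reject H0; the data do not provide sufficient evidence against H0.

1.379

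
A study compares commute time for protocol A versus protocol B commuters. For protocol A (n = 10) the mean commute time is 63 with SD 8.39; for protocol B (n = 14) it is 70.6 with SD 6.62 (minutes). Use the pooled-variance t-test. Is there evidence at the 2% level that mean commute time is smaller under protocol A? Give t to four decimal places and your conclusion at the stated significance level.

t = -2.4820; reject H0

Let group 1 = protocol A, group 2 = protocol B. H0: μ_1 = μ_2; H1: μ_1 < μ_2 (two-sample pooled-variance t-test, left-tailed).
s_p² = [(10−1)·8.39² + (14−1)·6.62²]/(10+14−2) = 54.693
t = (63 − 70.6)/√[54.693·(1/10 + 1/14)] = -2.4820
df = n₁ + n₂ − 2 = 22
p-value = P(T ≤ -2.4820) ≈ 0.0106
Since p ≈ 0.0106 < α = 0.02, reject H0; the evidence is statistically significant.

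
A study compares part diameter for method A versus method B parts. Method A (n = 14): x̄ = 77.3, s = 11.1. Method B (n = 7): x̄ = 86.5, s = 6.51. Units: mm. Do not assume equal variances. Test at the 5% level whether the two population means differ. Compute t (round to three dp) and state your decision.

Let group 1 = method A, group 2 = method B. H0: μ_1 = μ_2; H1: μ_1 ≠ μ_2 (Welch's two-sample t-test, two-sided).
t = (x̄_1 − x̄_2)/√(s_1²/n_1 + s_2²/n_2) = (77.3 − 86.5)/√(11.1²/14 + 6.51²/7) = -2.387
Welch–Satterthwaite df ≈ 18.29
Two-sided p-value ≈ 0.0280
Since p ≈ 0.0280 < α = 0.05, reject H0; the evidence is statistically significant.

t = -2.387; reject H0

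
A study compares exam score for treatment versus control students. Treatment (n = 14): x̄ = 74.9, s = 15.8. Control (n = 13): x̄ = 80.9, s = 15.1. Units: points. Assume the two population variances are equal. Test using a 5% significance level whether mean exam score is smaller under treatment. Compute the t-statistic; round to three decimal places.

Let group 1 = treatment, group 2 = control. H0: μ_1 = μ_2; H1: μ_1 < μ_2 (two-sample pooled-variance t-test, left-tailed).
s_p² = [(14−1)·15.8² + (13−1)·15.1²]/(14+13−2) = 239.258
t = (74.9 − 80.9)/√[239.258·(1/14 + 1/13)] = -1.007
df = n₁ + n₂ − 2 = 25
p-value = P(T ≤ -1.007) ≈ 0.162
Since p ≈ 0.162 > α = 0.05, fail to reject H0; the evidence is not statistically significant.

-1.007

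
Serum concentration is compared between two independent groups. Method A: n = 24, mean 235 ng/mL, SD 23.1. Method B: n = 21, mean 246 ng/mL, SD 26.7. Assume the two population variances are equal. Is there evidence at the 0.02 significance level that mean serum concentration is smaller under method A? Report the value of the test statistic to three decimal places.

-1.482

Let group 1 = method A, group 2 = method B. H0: μ_1 = μ_2; H1: μ_1 < μ_2 (two-sample pooled-variance t-test, left-tailed).
s_p² = [(24−1)·23.1² + (21−1)·26.7²]/(24+21−2) = 616.996
t = (235 − 246)/√[616.996·(1/24 + 1/21)] = -1.482
df = n₁ + n₂ − 2 = 43
p-value = P(T ≤ -1.482) ≈ 0.073
Since p ≈ 0.073 > α = 0.02, fail to reject H0; the evidence is not statistically significant.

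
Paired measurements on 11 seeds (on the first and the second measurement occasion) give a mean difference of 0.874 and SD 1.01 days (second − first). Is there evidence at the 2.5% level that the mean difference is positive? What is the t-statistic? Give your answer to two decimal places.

H0: μ_d = 0; H1: μ_d > 0 (paired t-test on the differences, right-tailed).
t = d̄/(s_d/√n) = 0.874/(1.01/√11) = 2.87
df = n − 1 = 10
p-value = P(T ≥ 2.87) ≈ 0.008
Since p ≈ 0.008 < α = 0.025, reject H0; the evidence is statistically significant.

2.87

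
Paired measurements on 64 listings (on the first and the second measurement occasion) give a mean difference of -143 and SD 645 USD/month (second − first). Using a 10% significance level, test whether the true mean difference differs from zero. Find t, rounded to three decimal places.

H0: μ_d = 0; H1: μ_d ≠ 0 (paired t-test on the differences, two-sided).
t = d̄/(s_d/√n) = -143/(645/√64) = -1.774
df = n − 1 = 63
Two-sided p-value ≈ 0.081
Since p ≈ 0.081 < α = 0.1, reject H0; the evidence is statistically significant.

-1.774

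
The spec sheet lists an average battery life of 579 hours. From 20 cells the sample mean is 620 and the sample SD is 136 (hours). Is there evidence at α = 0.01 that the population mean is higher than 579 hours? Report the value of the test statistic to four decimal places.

1.3482

H0: μ = 579; H1: μ > 579 (one-sample t-test, right-tailed).
t = (x̄ − μ₀)/(s/√n) = (620 − 579)/(136/√20) = 1.3482
df = n − 1 = 19
p-value = P(T ≥ 1.3482) ≈ 0.0967
Since p ≈ 0.0967 > α = 0.01, fail to reject H0; the data do not provide sufficient evidence against H0.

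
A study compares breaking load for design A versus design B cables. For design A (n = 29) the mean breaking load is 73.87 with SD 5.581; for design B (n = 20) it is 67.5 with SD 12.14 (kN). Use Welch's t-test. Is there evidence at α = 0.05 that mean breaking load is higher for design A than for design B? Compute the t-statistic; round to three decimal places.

2.192

Let group 1 = design A, group 2 = design B. H0: μ_1 = μ_2; H1: μ_1 > μ_2 (Welch's two-sample t-test, right-tailed).
t = (x̄_1 − x̄_2)/√(s_1²/n_1 + s_2²/n_2) = (73.87 − 67.5)/√(5.581²/29 + 12.14²/20) = 2.192
Welch–Satterthwaite df ≈ 24.59
p-value = P(T ≥ 2.192) ≈ 0.019
Since p ≈ 0.019 < α = 0.05, reject H0; the evidence is statistically significant.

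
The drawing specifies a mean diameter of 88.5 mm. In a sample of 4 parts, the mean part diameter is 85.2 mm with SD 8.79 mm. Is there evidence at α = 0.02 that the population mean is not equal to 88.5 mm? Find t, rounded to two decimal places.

H0: μ = 88.5; H1: μ ≠ 88.5 (one-sample t-test, two-sided).
t = (x̄ − μ₀)/(s/√n) = (85.2 − 88.5)/(8.79/√4) = -0.75
df = n − 1 = 3
Two-sided p-value ≈ 0.507
Since p ≈ 0.507 > α = 0.02, fail to reject H0; the evidence is not statistically significant.

-0.75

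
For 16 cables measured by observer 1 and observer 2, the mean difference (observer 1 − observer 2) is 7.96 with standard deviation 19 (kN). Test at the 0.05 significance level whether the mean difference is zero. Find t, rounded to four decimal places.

1.6758

H0: μ_d = 0; H1: μ_d ≠ 0 (paired t-test on the differences, two-sided).
t = d̄/(s_d/√n) = 7.96/(19/√16) = 1.6758
df = n − 1 = 15
Two-sided p-value ≈ 0.114
Since p ≈ 0.114 > α = 0.05, fail to reject H0; the data do not provide sufficient evidence against H0.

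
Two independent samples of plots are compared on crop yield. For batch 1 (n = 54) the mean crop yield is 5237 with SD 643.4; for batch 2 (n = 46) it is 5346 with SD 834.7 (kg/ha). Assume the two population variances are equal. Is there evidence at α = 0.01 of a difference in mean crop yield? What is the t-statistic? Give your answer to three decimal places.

Let group 1 = batch 1, group 2 = batch 2. H0: μ_1 = μ_2; H1: μ_1 ≠ μ_2 (two-sample pooled-variance t-test, two-sided).
s_p² = [(54−1)·643.4² + (46−1)·834.7²]/(54+46−2) = 543803
t = (5237 − 5346)/√[543803·(1/54 + 1/46)] = -0.737
df = n₁ + n₂ − 2 = 98
Two-sided p-value ≈ 0.463
Since p ≈ 0.463 > α = 0.01, fail to reject H0; the evidence is not statistically significant.

-0.737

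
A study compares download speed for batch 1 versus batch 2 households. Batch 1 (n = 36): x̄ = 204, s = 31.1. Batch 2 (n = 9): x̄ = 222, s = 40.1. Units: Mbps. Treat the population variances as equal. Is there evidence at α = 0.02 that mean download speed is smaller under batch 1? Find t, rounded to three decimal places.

Let group 1 = batch 1, group 2 = batch 2. H0: μ_1 = μ_2; H1: μ_1 < μ_2 (two-sample pooled-variance t-test, left-tailed).
s_p² = [(36−1)·31.1² + (9−1)·40.1²]/(36+9−2) = 1086.43
t = (204 − 222)/√[1086.43·(1/36 + 1/9)] = -1.465
df = n₁ + n₂ − 2 = 43
p-value = P(T ≤ -1.465) ≈ 0.075
Since p ≈ 0.075 > α = 0.02, fail to reject H0; the data do not provide sufficient evidence against H0.

-1.465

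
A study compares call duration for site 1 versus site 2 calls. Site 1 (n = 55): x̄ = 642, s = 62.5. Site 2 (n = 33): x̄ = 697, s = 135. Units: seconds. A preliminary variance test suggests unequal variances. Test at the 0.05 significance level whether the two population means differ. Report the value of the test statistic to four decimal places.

-2.2030

Let group 1 = site 1, group 2 = site 2. H0: μ_1 = μ_2; H1: μ_1 ≠ μ_2 (Welch's two-sample t-test, two-sided).
t = (x̄_1 − x̄_2)/√(s_1²/n_1 + s_2²/n_2) = (642 − 697)/√(62.5²/55 + 135²/33) = -2.2030
Welch–Satterthwaite df ≈ 40.36
Two-sided p-value ≈ 0.0334
Since p ≈ 0.0334 < α = 0.05, reject H0; the evidence is statistically significant.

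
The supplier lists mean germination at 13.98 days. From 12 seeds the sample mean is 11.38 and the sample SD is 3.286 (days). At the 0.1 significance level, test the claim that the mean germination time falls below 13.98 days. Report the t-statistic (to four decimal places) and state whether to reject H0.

t = -2.7409; reject H0

H0: μ = 13.98; H1: μ < 13.98 (one-sample t-test, left-tailed).
t = (x̄ − μ₀)/(s/√n) = (11.38 − 13.98)/(3.286/√12) = -2.7409
df = n − 1 = 11
p-value = P(T ≤ -2.7409) ≈ 0.0096
Since p ≈ 0.0096 < α = 0.1, reject H0; the evidence is statistically significant.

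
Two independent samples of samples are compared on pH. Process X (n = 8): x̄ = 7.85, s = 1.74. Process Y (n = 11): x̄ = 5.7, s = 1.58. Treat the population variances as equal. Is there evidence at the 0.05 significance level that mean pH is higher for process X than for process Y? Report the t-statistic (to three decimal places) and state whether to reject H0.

t = 2.808; reject H0

Let group 1 = process X, group 2 = process Y. H0: μ_1 = μ_2; H1: μ_1 > μ_2 (two-sample pooled-variance t-test, right-tailed).
s_p² = [(8−1)·1.74² + (11−1)·1.58²]/(8+11−2) = 2.71513
t = (7.85 − 5.7)/√[2.71513·(1/8 + 1/11)] = 2.808
df = n₁ + n₂ − 2 = 17
p-value = P(T ≥ 2.808) ≈ 0.006
Since p ≈ 0.006 < α = 0.05, reject H0; the data support H1.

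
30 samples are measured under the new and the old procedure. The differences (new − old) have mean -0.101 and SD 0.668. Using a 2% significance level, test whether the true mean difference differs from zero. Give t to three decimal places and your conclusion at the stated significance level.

H0: μ_d = 0; H1: μ_d ≠ 0 (paired t-test on the differences, two-sided).
t = d̄/(s_d/√n) = -0.101/(0.668/√30) = -0.828
df = n − 1 = 29
Two-sided p-value ≈ 0.4144
Since p ≈ 0.4144 > α = 0.02, fail to reject H0; the data do not provide sufficient evidence against H0.

t = -0.828; fail to reject H0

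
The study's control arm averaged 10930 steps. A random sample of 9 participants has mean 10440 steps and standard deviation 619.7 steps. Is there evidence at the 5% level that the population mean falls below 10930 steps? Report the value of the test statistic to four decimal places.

-2.3721

H0: μ = 10930; H1: μ < 10930 (one-sample t-test, left-tailed).
t = (x̄ − μ₀)/(s/√n) = (10440 − 10930)/(619.7/√9) = -2.3721
df = n − 1 = 8
p-value = P(T ≤ -2.3721) ≈ 0.0225
Since p ≈ 0.0225 < α = 0.05, reject H0; the data support H1.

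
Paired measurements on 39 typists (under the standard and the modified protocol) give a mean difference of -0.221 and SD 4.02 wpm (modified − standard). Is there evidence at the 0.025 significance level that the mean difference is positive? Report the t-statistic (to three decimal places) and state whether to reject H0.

t = -0.343; fail to reject H0

H0: μ_d = 0; H1: μ_d > 0 (paired t-test on the differences, right-tailed).
t = d̄/(s_d/√n) = -0.221/(4.02/√39) = -0.343
df = n − 1 = 38
p-value = P(T ≥ -0.343) ≈ 0.6334
Since p ≈ 0.6334 > α = 0.025, fail to reject H0; the data do not provide sufficient evidence against H0.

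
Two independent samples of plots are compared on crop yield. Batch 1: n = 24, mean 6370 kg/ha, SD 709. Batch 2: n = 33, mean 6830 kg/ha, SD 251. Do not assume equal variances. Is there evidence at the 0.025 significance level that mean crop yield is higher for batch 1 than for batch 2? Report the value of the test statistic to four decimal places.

Let group 1 = batch 1, group 2 = batch 2. H0: μ_1 = μ_2; H1: μ_1 > μ_2 (Welch's two-sample t-test, right-tailed).
t = (x̄_1 − x̄_2)/√(s_1²/n_1 + s_2²/n_2) = (6370 − 6830)/√(709²/24 + 251²/33) = -3.0428
Welch–Satterthwaite df ≈ 27.22
p-value = P(T ≥ -3.0428) ≈ 0.9974
Since p ≈ 0.9974 > α = 0.025, fail to reject H0; the evidence is not statistically significant.

-3.0428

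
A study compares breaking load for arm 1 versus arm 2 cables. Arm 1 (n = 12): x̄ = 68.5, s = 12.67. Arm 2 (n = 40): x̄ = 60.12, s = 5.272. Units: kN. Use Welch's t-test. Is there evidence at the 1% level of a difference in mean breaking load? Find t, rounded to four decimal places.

2.2339

Let group 1 = arm 1, group 2 = arm 2. H0: μ_1 = μ_2; H1: μ_1 ≠ μ_2 (Welch's two-sample t-test, two-sided).
t = (x̄_1 − x̄_2)/√(s_1²/n_1 + s_2²/n_2) = (68.5 − 60.12)/√(12.67²/12 + 5.272²/40) = 2.2339
Welch–Satterthwaite df ≈ 12.16
Two-sided p-value ≈ 0.045
Since p ≈ 0.045 > α = 0.01, fail to reject H0; the evidence is not statistically significant.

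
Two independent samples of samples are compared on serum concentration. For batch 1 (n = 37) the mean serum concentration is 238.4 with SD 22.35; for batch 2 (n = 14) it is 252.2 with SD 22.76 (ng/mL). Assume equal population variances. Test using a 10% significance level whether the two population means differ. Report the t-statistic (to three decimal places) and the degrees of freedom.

t = -1.958, df = 49

Let group 1 = batch 1, group 2 = batch 2. H0: μ_1 = μ_2; H1: μ_1 ≠ μ_2 (two-sample pooled-variance t-test, two-sided).
s_p² = [(37−1)·22.35² + (14−1)·22.76²]/(37+14−2) = 504.429
t = (238.4 − 252.2)/√[504.429·(1/37 + 1/14)] = -1.958
df = n₁ + n₂ − 2 = 49
Two-sided p-value ≈ 0.056
Since p ≈ 0.056 < α = 0.1, reject H0; the data support H1.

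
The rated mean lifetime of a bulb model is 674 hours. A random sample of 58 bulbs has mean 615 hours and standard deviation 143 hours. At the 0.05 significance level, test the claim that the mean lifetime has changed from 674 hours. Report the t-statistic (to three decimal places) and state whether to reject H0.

t = -3.142; reject H0

H0: μ = 674; H1: μ ≠ 674 (one-sample t-test, two-sided).
t = (x̄ − μ₀)/(s/√n) = (615 − 674)/(143/√58) = -3.142
df = n − 1 = 57
Two-sided p-value ≈ 0.0027
Since p ≈ 0.0027 < α = 0.05, reject H0; the data support H1.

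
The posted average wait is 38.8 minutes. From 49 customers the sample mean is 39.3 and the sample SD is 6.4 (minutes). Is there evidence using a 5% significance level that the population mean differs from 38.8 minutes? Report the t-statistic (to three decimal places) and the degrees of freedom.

t = 0.547, df = 48

H0: μ = 38.8; H1: μ ≠ 38.8 (one-sample t-test, two-sided).
t = (x̄ − μ₀)/(s/√n) = (39.3 − 38.8)/(6.4/√49) = 0.547
df = n − 1 = 48
Two-sided p-value ≈ 0.587
Since p ≈ 0.587 > α = 0.05, fail to reject H0; the evidence is not statistically significant.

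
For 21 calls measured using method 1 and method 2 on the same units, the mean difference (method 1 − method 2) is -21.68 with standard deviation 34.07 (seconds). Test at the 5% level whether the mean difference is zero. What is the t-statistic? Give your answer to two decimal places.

-2.92

H0: μ_d = 0; H1: μ_d ≠ 0 (paired t-test on the differences, two-sided).
t = d̄/(s_d/√n) = -21.68/(34.07/√21) = -2.92
df = n − 1 = 20
Two-sided p-value ≈ 0.009
Since p ≈ 0.009 < α = 0.05, reject H0; the data support H1.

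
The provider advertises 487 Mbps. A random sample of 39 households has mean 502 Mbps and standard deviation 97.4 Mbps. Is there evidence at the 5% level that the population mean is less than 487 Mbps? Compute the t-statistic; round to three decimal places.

H0: μ = 487; H1: μ < 487 (one-sample t-test, left-tailed).
t = (x̄ − μ₀)/(s/√n) = (502 − 487)/(97.4/√39) = 0.962
df = n − 1 = 38
p-value = P(T ≤ 0.962) ≈ 0.829
Since p ≈ 0.829 > α = 0.05, fail to reject H0; the evidence is not statistically significant.

0.962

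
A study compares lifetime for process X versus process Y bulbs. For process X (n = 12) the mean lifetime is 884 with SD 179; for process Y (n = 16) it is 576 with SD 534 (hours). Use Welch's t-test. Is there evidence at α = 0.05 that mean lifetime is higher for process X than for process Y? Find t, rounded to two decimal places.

2.15

Let group 1 = process X, group 2 = process Y. H0: μ_1 = μ_2; H1: μ_1 > μ_2 (Welch's two-sample t-test, right-tailed).
t = (x̄_1 − x̄_2)/√(s_1²/n_1 + s_2²/n_2) = (884 − 576)/√(179²/12 + 534²/16) = 2.15
Welch–Satterthwaite df ≈ 19.24
p-value = P(T ≥ 2.15) ≈ 0.022
Since p ≈ 0.022 < α = 0.05, reject H0; the evidence is statistically significant.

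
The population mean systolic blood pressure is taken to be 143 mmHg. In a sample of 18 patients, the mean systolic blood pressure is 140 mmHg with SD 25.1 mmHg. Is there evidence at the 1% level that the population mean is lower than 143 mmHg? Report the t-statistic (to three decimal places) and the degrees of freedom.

t = -0.507, df = 17

H0: μ = 143; H1: μ < 143 (one-sample t-test, left-tailed).
t = (x̄ − μ₀)/(s/√n) = (140 − 143)/(25.1/√18) = -0.507
df = n − 1 = 17
p-value = P(T ≤ -0.507) ≈ 0.309
Since p ≈ 0.309 > α = 0.01, fail to reject H0; the evidence is not statistically significant.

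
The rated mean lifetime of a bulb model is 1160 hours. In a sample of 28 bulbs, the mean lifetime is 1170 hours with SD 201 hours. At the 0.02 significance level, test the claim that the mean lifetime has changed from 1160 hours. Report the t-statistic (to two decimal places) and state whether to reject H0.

t = 0.26; fail to reject H0

H0: μ = 1160; H1: μ ≠ 1160 (one-sample t-test, two-sided).
t = (x̄ − μ₀)/(s/√n) = (1170 − 1160)/(201/√28) = 0.26
df = n − 1 = 27
Two-sided p-value ≈ 0.794
Since p ≈ 0.794 > α = 0.02, fail to reject H0; the data do not provide sufficient evidence against H0.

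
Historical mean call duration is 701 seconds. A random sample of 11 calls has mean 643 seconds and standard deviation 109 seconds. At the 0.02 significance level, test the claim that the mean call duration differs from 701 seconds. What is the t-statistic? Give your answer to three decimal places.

H0: μ = 701; H1: μ ≠ 701 (one-sample t-test, two-sided).
t = (x̄ − μ₀)/(s/√n) = (643 − 701)/(109/√11) = -1.765
df = n − 1 = 10
Two-sided p-value ≈ 0.1081
Since p ≈ 0.1081 > α = 0.02, fail to reject H0; the data do not provide sufficient evidence against H0.

-1.765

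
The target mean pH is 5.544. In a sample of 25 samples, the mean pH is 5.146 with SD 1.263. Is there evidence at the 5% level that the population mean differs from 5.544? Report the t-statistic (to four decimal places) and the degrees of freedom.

H0: μ = 5.544; H1: μ ≠ 5.544 (one-sample t-test, two-sided).
t = (x̄ − μ₀)/(s/√n) = (5.146 − 5.544)/(1.263/√25) = -1.5756
df = n − 1 = 24
Two-sided p-value ≈ 0.128
Since p ≈ 0.128 > α = 0.05, fail to reject H0; the data do not provide sufficient evidence against H0.

t = -1.5756, df = 24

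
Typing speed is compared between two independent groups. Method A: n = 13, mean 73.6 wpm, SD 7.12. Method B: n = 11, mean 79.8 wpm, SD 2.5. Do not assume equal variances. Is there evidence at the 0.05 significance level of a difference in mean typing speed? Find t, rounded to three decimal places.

-2.933

Let group 1 = method A, group 2 = method B. H0: μ_1 = μ_2; H1: μ_1 ≠ μ_2 (Welch's two-sample t-test, two-sided).
t = (x̄_1 − x̄_2)/√(s_1²/n_1 + s_2²/n_2) = (73.6 − 79.8)/√(7.12²/13 + 2.5²/11) = -2.933
Welch–Satterthwaite df ≈ 15.36
Two-sided p-value ≈ 0.010
Since p ≈ 0.010 < α = 0.05, reject H0; the evidence is statistically significant.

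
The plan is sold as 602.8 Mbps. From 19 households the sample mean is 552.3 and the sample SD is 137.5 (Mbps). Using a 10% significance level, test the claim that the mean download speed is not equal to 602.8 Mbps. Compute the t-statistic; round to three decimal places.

H0: μ = 602.8; H1: μ ≠ 602.8 (one-sample t-test, two-sided).
t = (x̄ − μ₀)/(s/√n) = (552.3 − 602.8)/(137.5/√19) = -1.601
df = n − 1 = 18
Two-sided p-value ≈ 0.127
Since p ≈ 0.127 > α = 0.1, fail to reject H0; the data do not provide sufficient evidence against H0.

-1.601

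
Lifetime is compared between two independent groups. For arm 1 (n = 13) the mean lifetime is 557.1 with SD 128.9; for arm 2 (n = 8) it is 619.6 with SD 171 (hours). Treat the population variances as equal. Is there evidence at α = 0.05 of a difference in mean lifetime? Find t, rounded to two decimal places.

-0.95

Let group 1 = arm 1, group 2 = arm 2. H0: μ_1 = μ_2; H1: μ_1 ≠ μ_2 (two-sample pooled-variance t-test, two-sided).
s_p² = [(13−1)·128.9² + (8−1)·171²]/(13+8−2) = 21266.8
t = (557.1 − 619.6)/√[21266.8·(1/13 + 1/8)] = -0.95
df = n₁ + n₂ − 2 = 19
Two-sided p-value ≈ 0.3522
Since p ≈ 0.3522 > α = 0.05, fail to reject H0; the evidence is not statistically significant.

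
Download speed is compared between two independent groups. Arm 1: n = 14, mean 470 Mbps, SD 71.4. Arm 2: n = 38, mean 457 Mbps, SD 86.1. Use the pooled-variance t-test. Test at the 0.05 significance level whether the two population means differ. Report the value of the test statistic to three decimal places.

Let group 1 = arm 1, group 2 = arm 2. H0: μ_1 = μ_2; H1: μ_1 ≠ μ_2 (two-sample pooled-variance t-test, two-sided).
s_p² = [(14−1)·71.4² + (38−1)·86.1²]/(14+38−2) = 6811.24
t = (470 − 457)/√[6811.24·(1/14 + 1/38)] = 0.504
df = n₁ + n₂ − 2 = 50
Two-sided p-value ≈ 0.617
Since p ≈ 0.617 > α = 0.05, fail to reject H0; the evidence is not statistically significant.

0.504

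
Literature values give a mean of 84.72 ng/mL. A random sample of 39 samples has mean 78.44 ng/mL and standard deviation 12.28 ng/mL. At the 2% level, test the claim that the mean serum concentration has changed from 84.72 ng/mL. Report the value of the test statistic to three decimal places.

-3.194

H0: μ = 84.72; H1: μ ≠ 84.72 (one-sample t-test, two-sided).
t = (x̄ − μ₀)/(s/√n) = (78.44 − 84.72)/(12.28/√39) = -3.194
df = n − 1 = 38
Two-sided p-value ≈ 0.0028
Since p ≈ 0.0028 < α = 0.02, reject H0; the evidence is statistically significant.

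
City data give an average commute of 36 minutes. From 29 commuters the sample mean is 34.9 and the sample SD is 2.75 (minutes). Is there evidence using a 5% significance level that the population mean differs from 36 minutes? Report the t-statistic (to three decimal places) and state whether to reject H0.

H0: μ = 36; H1: μ ≠ 36 (one-sample t-test, two-sided).
t = (x̄ − μ₀)/(s/√n) = (34.9 − 36)/(2.75/√29) = -2.154
df = n − 1 = 28
Two-sided p-value ≈ 0.040
Since p ≈ 0.040 < α = 0.05, reject H0; the data support H1.

t = -2.154; reject H0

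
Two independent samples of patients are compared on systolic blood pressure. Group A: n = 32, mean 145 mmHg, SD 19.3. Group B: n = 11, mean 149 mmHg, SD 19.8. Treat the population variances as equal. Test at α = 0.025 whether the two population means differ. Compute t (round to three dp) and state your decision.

t = -0.589; fail to reject H0

Let group 1 = group A, group 2 = group B. H0: μ_1 = μ_2; H1: μ_1 ≠ μ_2 (two-sample pooled-variance t-test, two-sided).
s_p² = [(32−1)·19.3² + (11−1)·19.8²]/(32+11−2) = 377.258
t = (145 − 149)/√[377.258·(1/32 + 1/11)] = -0.589
df = n₁ + n₂ − 2 = 41
Two-sided p-value ≈ 0.559
Since p ≈ 0.559 > α = 0.025, fail to reject H0; the evidence is not statistically significant.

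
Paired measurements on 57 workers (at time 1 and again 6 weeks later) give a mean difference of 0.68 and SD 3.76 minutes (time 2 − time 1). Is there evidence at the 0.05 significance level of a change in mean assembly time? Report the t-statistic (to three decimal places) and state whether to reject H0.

H0: μ_d = 0; H1: μ_d ≠ 0 (paired t-test on the differences, two-sided).
t = d̄/(s_d/√n) = 0.68/(3.76/√57) = 1.365
df = n − 1 = 56
Two-sided p-value ≈ 0.1776
Since p ≈ 0.1776 > α = 0.05, fail to reject H0; the evidence is not statistically significant.

t = 1.365; fail to reject H0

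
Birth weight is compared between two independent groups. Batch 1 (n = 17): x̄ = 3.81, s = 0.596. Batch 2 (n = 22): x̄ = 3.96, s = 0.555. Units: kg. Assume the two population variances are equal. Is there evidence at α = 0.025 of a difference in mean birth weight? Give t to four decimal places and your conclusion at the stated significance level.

Let group 1 = batch 1, group 2 = batch 2. H0: μ_1 = μ_2; H1: μ_1 ≠ μ_2 (two-sample pooled-variance t-test, two-sided).
s_p² = [(17−1)·0.596² + (22−1)·0.555²]/(17+22−2) = 0.328432
t = (3.81 − 3.96)/√[0.328432·(1/17 + 1/22)] = -0.8105
df = n₁ + n₂ − 2 = 37
Two-sided p-value ≈ 0.423
Since p ≈ 0.423 > α = 0.025, fail to reject H0; the data do not provide sufficient evidence against H0.

t = -0.8105; fail to reject H0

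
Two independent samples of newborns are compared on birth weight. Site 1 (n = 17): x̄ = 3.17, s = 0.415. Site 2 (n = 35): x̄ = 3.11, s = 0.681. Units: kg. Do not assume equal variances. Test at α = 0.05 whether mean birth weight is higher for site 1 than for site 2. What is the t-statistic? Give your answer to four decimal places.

Let group 1 = site 1, group 2 = site 2. H0: μ_1 = μ_2; H1: μ_1 > μ_2 (Welch's two-sample t-test, right-tailed).
t = (x̄_1 − x̄_2)/√(s_1²/n_1 + s_2²/n_2) = (3.17 − 3.11)/√(0.415²/17 + 0.681²/35) = 0.3924
Welch–Satterthwaite df ≈ 47.22
p-value = P(T ≥ 0.3924) ≈ 0.348
Since p ≈ 0.348 > α = 0.05, fail to reject H0; the evidence is not statistically significant.

0.3924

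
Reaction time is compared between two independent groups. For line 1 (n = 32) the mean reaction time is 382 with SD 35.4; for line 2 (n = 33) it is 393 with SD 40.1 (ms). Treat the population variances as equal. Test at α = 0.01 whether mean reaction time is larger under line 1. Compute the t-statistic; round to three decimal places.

-1.171

Let group 1 = line 1, group 2 = line 2. H0: μ_1 = μ_2; H1: μ_1 > μ_2 (two-sample pooled-variance t-test, right-tailed).
s_p² = [(32−1)·35.4² + (33−1)·40.1²]/(32+33−2) = 1433.4
t = (382 − 393)/√[1433.4·(1/32 + 1/33)] = -1.171
df = n₁ + n₂ − 2 = 63
p-value = P(T ≥ -1.171) ≈ 0.8770
Since p ≈ 0.8770 > α = 0.01, fail to reject H0; the data do not provide sufficient evidence against H0.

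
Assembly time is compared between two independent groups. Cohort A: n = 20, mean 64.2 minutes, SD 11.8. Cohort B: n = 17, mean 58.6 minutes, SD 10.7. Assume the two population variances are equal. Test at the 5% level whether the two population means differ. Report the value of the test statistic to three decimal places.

1.501

Let group 1 = cohort A, group 2 = cohort B. H0: μ_1 = μ_2; H1: μ_1 ≠ μ_2 (two-sample pooled-variance t-test, two-sided).
s_p² = [(20−1)·11.8² + (17−1)·10.7²]/(20+17−2) = 127.926
t = (64.2 − 58.6)/√[127.926·(1/20 + 1/17)] = 1.501
df = n₁ + n₂ − 2 = 35
Two-sided p-value ≈ 0.142
Since p ≈ 0.142 > α = 0.05, fail to reject H0; the data do not provide sufficient evidence against H0.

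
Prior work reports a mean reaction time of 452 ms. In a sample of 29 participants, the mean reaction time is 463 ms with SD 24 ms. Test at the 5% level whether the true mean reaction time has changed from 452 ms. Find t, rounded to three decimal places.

H0: μ = 452; H1: μ ≠ 452 (one-sample t-test, two-sided).
t = (x̄ − μ₀)/(s/√n) = (463 − 452)/(24/√29) = 2.468
df = n − 1 = 28
Two-sided p-value ≈ 0.0200
Since p ≈ 0.0200 < α = 0.05, reject H0; the data support H1.

2.468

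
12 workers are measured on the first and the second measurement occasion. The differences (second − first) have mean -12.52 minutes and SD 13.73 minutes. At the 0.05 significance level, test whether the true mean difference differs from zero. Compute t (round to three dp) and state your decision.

H0: μ_d = 0; H1: μ_d ≠ 0 (paired t-test on the differences, two-sided).
t = d̄/(s_d/√n) = -12.52/(13.73/√12) = -3.159
df = n − 1 = 11
Two-sided p-value ≈ 0.009
Since p ≈ 0.009 < α = 0.05, reject H0; the data support H1.

t = -3.159; reject H0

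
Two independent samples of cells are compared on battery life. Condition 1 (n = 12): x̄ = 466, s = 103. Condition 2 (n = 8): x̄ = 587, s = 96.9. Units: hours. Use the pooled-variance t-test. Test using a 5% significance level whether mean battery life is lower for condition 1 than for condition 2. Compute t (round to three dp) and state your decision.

Let group 1 = condition 1, group 2 = condition 2. H0: μ_1 = μ_2; H1: μ_1 < μ_2 (two-sample pooled-variance t-test, left-tailed).
s_p² = [(12−1)·103² + (8−1)·96.9²]/(12+8−2) = 10134.8
t = (466 − 587)/√[10134.8·(1/12 + 1/8)] = -2.633
df = n₁ + n₂ − 2 = 18
p-value = P(T ≤ -2.633) ≈ 0.0084
Since p ≈ 0.0084 < α = 0.05, reject H0; the data support H1.

t = -2.633; reject H0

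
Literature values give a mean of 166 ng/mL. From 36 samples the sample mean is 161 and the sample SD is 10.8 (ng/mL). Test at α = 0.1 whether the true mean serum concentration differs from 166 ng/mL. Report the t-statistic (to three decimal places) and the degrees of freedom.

t = -2.778, df = 35

H0: μ = 166; H1: μ ≠ 166 (one-sample t-test, two-sided).
t = (x̄ − μ₀)/(s/√n) = (161 − 166)/(10.8/√36) = -2.778
df = n − 1 = 35
Two-sided p-value ≈ 0.0087
Since p ≈ 0.0087 < α = 0.1, reject H0; the data support H1.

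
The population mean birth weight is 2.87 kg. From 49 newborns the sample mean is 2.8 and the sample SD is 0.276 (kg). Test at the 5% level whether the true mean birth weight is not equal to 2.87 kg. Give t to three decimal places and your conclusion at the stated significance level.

H0: μ = 2.87; H1: μ ≠ 2.87 (one-sample t-test, two-sided).
t = (x̄ − μ₀)/(s/√n) = (2.8 − 2.87)/(0.276/√49) = -1.775
df = n − 1 = 48
Two-sided p-value ≈ 0.0822
Since p ≈ 0.0822 > α = 0.05, fail to reject H0; the evidence is not statistically significant.

t = -1.775; fail to reject H0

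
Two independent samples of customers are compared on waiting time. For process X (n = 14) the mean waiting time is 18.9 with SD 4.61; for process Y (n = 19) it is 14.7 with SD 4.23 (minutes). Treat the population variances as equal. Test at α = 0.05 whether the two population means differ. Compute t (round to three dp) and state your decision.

t = 2.714; reject H0

Let group 1 = process X, group 2 = process Y. H0: μ_1 = μ_2; H1: μ_1 ≠ μ_2 (two-sample pooled-variance t-test, two-sided).
s_p² = [(14−1)·4.61² + (19−1)·4.23²]/(14+19−2) = 19.3016
t = (18.9 − 14.7)/√[19.3016·(1/14 + 1/19)] = 2.714
df = n₁ + n₂ − 2 = 31
Two-sided p-value ≈ 0.011
Since p ≈ 0.011 < α = 0.05, reject H0; the evidence is statistically significant.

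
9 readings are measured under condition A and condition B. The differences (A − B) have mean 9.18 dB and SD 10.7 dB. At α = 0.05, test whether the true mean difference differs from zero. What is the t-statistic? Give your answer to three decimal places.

2.574

H0: μ_d = 0; H1: μ_d ≠ 0 (paired t-test on the differences, two-sided).
t = d̄/(s_d/√n) = 9.18/(10.7/√9) = 2.574
df = n − 1 = 8
Two-sided p-value ≈ 0.0329
Since p ≈ 0.0329 < α = 0.05, reject H0; the data support H1.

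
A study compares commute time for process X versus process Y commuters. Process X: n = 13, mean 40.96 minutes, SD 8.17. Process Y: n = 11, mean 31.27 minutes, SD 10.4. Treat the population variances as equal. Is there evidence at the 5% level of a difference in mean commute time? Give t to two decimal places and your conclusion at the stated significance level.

t = 2.56; reject H0

Let group 1 = process X, group 2 = process Y. H0: μ_1 = μ_2; H1: μ_1 ≠ μ_2 (two-sample pooled-variance t-test, two-sided).
s_p² = [(13−1)·8.17² + (11−1)·10.4²]/(13+11−2) = 85.5721
t = (40.96 − 31.27)/√[85.5721·(1/13 + 1/11)] = 2.56
df = n₁ + n₂ − 2 = 22
Two-sided p-value ≈ 0.018
Since p ≈ 0.018 < α = 0.05, reject H0; the evidence is statistically significant.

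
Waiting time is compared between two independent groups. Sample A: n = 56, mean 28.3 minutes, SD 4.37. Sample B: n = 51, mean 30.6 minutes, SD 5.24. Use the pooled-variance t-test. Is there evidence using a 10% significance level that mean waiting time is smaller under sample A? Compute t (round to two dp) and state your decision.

Let group 1 = sample A, group 2 = sample B. H0: μ_1 = μ_2; H1: μ_1 < μ_2 (two-sample pooled-variance t-test, left-tailed).
s_p² = [(56−1)·4.37² + (51−1)·5.24²]/(56+51−2) = 23.0782
t = (28.3 − 30.6)/√[23.0782·(1/56 + 1/51)] = -2.47
df = n₁ + n₂ − 2 = 105
p-value = P(T ≤ -2.47) ≈ 0.007
Since p ≈ 0.007 < α = 0.1, reject H0; the data support H1.

t = -2.47; reject H0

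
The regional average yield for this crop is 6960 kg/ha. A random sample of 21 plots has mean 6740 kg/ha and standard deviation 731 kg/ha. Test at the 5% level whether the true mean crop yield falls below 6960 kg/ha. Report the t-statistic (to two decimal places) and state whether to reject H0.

t = -1.38; fail to reject H0

H0: μ = 6960; H1: μ < 6960 (one-sample t-test, left-tailed).
t = (x̄ − μ₀)/(s/√n) = (6740 − 6960)/(731/√21) = -1.38
df = n − 1 = 20
p-value = P(T ≤ -1.38) ≈ 0.092
Since p ≈ 0.092 > α = 0.05, fail to reject H0; the data do not provide sufficient evidence against H0.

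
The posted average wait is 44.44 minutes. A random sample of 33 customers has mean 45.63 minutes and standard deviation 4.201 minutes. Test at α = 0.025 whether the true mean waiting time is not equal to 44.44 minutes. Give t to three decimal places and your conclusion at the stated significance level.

H0: μ = 44.44; H1: μ ≠ 44.44 (one-sample t-test, two-sided).
t = (x̄ − μ₀)/(s/√n) = (45.63 − 44.44)/(4.201/√33) = 1.627
df = n − 1 = 32
Two-sided p-value ≈ 0.1135
Since p ≈ 0.1135 > α = 0.025, fail to reject H0; the data do not provide sufficient evidence against H0.

t = 1.627; fail to reject H0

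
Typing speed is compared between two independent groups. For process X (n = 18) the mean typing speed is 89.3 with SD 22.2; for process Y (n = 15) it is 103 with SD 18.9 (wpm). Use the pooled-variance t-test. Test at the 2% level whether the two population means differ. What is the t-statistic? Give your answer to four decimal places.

Let group 1 = process X, group 2 = process Y. H0: μ_1 = μ_2; H1: μ_1 ≠ μ_2 (two-sample pooled-variance t-test, two-sided).
s_p² = [(18−1)·22.2² + (15−1)·18.9²]/(18+15−2) = 431.588
t = (89.3 − 103)/√[431.588·(1/18 + 1/15)] = -1.8863
df = n₁ + n₂ − 2 = 31
Two-sided p-value ≈ 0.069
Since p ≈ 0.069 > α = 0.02, fail to reject H0; the evidence is not statistically significant.

-1.8863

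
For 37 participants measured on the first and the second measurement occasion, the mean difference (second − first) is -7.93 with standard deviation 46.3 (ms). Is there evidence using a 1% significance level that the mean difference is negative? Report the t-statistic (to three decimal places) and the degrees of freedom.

t = -1.042, df = 36

H0: μ_d = 0; H1: μ_d < 0 (paired t-test on the differences, left-tailed).
t = d̄/(s_d/√n) = -7.93/(46.3/√37) = -1.042
df = n − 1 = 36
p-value = P(T ≤ -1.042) ≈ 0.152
Since p ≈ 0.152 > α = 0.01, fail to reject H0; the data do not provide sufficient evidence against H0.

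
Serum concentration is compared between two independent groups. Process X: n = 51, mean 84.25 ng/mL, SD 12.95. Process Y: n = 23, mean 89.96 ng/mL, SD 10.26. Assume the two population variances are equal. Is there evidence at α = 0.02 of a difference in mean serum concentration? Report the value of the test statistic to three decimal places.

Let group 1 = process X, group 2 = process Y. H0: μ_1 = μ_2; H1: μ_1 ≠ μ_2 (two-sample pooled-variance t-test, two-sided).
s_p² = [(51−1)·12.95² + (23−1)·10.26²]/(51+23−2) = 148.625
t = (84.25 − 89.96)/√[148.625·(1/51 + 1/23)] = -1.865
df = n₁ + n₂ − 2 = 72
Two-sided p-value ≈ 0.066
Since p ≈ 0.066 > α = 0.02, fail to reject H0; the data do not provide sufficient evidence against H0.

-1.865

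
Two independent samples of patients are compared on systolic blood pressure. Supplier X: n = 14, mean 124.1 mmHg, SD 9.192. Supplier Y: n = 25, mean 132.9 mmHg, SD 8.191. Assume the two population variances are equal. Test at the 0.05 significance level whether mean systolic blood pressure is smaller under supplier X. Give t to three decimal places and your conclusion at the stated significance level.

t = -3.081; reject H0

Let group 1 = supplier X, group 2 = supplier Y. H0: μ_1 = μ_2; H1: μ_1 < μ_2 (two-sample pooled-variance t-test, left-tailed).
s_p² = [(14−1)·9.192² + (25−1)·8.191²]/(14+25−2) = 73.2061
t = (124.1 − 132.9)/√[73.2061·(1/14 + 1/25)] = -3.081
df = n₁ + n₂ − 2 = 37
p-value = P(T ≤ -3.081) ≈ 0.002
Since p ≈ 0.002 < α = 0.05, reject H0; the evidence is statistically significant.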